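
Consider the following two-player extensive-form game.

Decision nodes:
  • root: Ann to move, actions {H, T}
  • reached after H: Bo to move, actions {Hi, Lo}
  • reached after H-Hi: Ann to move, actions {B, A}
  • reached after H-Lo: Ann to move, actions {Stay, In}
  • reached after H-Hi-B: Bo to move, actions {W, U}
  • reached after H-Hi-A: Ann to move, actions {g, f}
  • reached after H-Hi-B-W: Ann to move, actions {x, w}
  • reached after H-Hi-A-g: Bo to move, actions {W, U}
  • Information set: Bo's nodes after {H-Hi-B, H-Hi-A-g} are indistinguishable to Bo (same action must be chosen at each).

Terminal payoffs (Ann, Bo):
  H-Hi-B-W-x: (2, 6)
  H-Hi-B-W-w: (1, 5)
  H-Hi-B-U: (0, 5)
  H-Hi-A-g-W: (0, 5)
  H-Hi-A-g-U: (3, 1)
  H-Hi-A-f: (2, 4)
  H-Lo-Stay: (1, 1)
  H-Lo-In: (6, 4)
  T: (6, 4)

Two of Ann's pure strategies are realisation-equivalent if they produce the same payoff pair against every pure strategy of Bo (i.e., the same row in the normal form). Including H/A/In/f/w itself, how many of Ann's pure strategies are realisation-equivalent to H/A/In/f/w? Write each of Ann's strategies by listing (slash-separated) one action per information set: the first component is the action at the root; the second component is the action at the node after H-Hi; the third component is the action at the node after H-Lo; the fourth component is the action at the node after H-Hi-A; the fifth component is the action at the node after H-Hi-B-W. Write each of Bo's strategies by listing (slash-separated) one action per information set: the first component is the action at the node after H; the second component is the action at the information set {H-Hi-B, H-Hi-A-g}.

Row for H/A/In/f/w (columns Hi/W, Hi/U, Lo/W, Lo/U): (2,4) (2,4) (6,4) (6,4).
Under H/A/In/f/w, Ann's choice at the node after H-Hi-B-W can never be reached regardless of what Bo does, so varying those choices leaves every outcome unchanged.
Holding the reachable choices fixed and varying the unreachable one freely already gives 2 equivalent strategies.
No other strategy reproduces this row, so those 2 are the full class: H/A/In/f/x, H/A/In/f/w.

2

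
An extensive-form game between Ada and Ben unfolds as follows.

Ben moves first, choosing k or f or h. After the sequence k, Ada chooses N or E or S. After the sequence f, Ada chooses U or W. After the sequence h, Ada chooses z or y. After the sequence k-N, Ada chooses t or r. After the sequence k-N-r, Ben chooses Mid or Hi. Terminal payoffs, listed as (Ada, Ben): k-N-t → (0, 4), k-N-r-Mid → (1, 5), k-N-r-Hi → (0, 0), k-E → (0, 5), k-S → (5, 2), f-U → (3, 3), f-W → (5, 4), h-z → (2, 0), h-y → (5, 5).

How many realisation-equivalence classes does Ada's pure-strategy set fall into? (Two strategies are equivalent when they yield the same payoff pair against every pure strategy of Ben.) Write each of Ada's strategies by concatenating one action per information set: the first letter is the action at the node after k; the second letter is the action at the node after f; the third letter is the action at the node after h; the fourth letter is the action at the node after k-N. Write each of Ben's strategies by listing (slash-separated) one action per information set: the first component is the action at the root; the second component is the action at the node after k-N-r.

Ada has 24 pure strategies: NUzt, NUzr, NUyt, NUyr, NWzt, NWzr, NWyt, NWyr, EUzt, EUzr, EUyt, EUyr, EWzt, EWzr, EWyt, EWyr, SUzt, SUzr, SUyt, SUyr, SWzt, SWzr, SWyt, SWyr. Columns: k/Mid, k/Hi, f/Mid, f/Hi, h/Mid, h/Hi.
{NUzt} → row (0,4) (0,4) (3,3) (3,3) (2,0) (2,0)
{NUzr} → row (1,5) (0,0) (3,3) (3,3) (2,0) (2,0)
{NUyt} → row (0,4) (0,4) (3,3) (3,3) (5,5) (5,5)
{NUyr} → row (1,5) (0,0) (3,3) (3,3) (5,5) (5,5)
{NWzt} → row (0,4) (0,4) (5,4) (5,4) (2,0) (2,0)
{NWzr} → row (1,5) (0,0) (5,4) (5,4) (2,0) (2,0)
{NWyt} → row (0,4) (0,4) (5,4) (5,4) (5,5) (5,5)
{NWyr} → row (1,5) (0,0) (5,4) (5,4) (5,5) (5,5)
{EUzt, EUzr} → row (0,5) (0,5) (3,3) (3,3) (2,0) (2,0)
{EUyt, EUyr} → row (0,5) (0,5) (3,3) (3,3) (5,5) (5,5)
{EWzt, EWzr} → row (0,5) (0,5) (5,4) (5,4) (2,0) (2,0)
{EWyt, EWyr} → row (0,5) (0,5) (5,4) (5,4) (5,5) (5,5)
{SUzt, SUzr} → row (5,2) (5,2) (3,3) (3,3) (2,0) (2,0)
{SUyt, SUyr} → row (5,2) (5,2) (3,3) (3,3) (5,5) (5,5)
{SWzt, SWzr} → row (5,2) (5,2) (5,4) (5,4) (2,0) (2,0)
{SWyt, SWyr} → row (5,2) (5,2) (5,4) (5,4) (5,5) (5,5)
That's 16 distinct rows out of 24 strategies.

16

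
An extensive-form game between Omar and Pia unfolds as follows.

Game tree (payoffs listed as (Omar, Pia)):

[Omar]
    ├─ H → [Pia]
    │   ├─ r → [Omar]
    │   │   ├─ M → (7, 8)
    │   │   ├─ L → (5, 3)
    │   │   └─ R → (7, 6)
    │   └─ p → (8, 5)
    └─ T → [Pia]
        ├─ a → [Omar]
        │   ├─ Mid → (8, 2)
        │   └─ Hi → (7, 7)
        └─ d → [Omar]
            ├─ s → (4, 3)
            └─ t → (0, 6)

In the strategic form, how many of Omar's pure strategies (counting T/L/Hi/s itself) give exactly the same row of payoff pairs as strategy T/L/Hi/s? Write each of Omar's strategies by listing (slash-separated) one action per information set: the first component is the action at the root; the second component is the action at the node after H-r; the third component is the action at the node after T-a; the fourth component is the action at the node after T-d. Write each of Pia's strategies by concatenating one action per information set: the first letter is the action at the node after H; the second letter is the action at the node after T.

3

Row for T/L/Hi/s (columns ra, rd, pa, pd): (7,7) (4,3) (7,7) (4,3).
Under T/L/Hi/s, Omar's choice at the node after H-r can never be reached regardless of what Pia does, so varying those choices leaves every outcome unchanged.
Holding the reachable choices fixed and varying the unreachable one freely already gives 3 equivalent strategies.
No other strategy reproduces this row, so those 3 are the full class: T/M/Hi/s, T/L/Hi/s, T/R/Hi/s.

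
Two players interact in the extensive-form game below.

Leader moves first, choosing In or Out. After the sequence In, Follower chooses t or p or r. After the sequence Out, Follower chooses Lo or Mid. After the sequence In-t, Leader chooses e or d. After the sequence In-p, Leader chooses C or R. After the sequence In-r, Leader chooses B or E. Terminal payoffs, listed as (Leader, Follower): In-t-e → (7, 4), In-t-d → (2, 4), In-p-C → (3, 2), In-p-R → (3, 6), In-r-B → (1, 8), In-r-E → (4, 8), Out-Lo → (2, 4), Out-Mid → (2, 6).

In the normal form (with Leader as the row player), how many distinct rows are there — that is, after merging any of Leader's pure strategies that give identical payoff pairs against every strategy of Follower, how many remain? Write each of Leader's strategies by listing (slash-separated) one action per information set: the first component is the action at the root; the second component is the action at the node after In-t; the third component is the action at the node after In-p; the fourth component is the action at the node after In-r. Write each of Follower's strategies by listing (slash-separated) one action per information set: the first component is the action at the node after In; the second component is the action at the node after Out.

Leader has 16 pure strategies: In/e/C/B, In/e/C/E, In/e/R/B, In/e/R/E, In/d/C/B, In/d/C/E, In/d/R/B, In/d/R/E, Out/e/C/B, Out/e/C/E, Out/e/R/B, Out/e/R/E, Out/d/C/B, Out/d/C/E, Out/d/R/B, Out/d/R/E. Columns: t/Lo, t/Mid, p/Lo, p/Mid, r/Lo, r/Mid.
{In/e/C/B} → row (7,4) (7,4) (3,2) (3,2) (1,8) (1,8)
{In/e/C/E} → row (7,4) (7,4) (3,2) (3,2) (4,8) (4,8)
{In/e/R/B} → row (7,4) (7,4) (3,6) (3,6) (1,8) (1,8)
{In/e/R/E} → row (7,4) (7,4) (3,6) (3,6) (4,8) (4,8)
{In/d/C/B} → row (2,4) (2,4) (3,2) (3,2) (1,8) (1,8)
{In/d/C/E} → row (2,4) (2,4) (3,2) (3,2) (4,8) (4,8)
{In/d/R/B} → row (2,4) (2,4) (3,6) (3,6) (1,8) (1,8)
{In/d/R/E} → row (2,4) (2,4) (3,6) (3,6) (4,8) (4,8)
{Out/e/C/B, Out/e/C/E, Out/e/R/B, Out/e/R/E, Out/d/C/B, Out/d/C/E, Out/d/R/B, Out/d/R/E} → row (2,4) (2,6) (2,4) (2,6) (2,4) (2,6)
That's 9 distinct rows out of 16 strategies.

9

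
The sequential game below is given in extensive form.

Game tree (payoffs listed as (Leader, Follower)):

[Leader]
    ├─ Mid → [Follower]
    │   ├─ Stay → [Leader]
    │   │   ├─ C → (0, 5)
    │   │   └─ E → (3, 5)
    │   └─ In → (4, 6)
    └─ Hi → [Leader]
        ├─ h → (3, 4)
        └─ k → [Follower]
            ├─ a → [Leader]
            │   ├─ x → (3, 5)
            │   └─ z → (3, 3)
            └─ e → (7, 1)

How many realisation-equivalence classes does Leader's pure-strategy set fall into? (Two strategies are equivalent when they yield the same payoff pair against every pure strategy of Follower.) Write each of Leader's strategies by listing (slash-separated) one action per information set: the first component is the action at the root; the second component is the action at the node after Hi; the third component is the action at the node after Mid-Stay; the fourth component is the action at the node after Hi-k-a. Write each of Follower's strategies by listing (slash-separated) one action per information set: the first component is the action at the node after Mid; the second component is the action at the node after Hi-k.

5

Leader has 16 pure strategies: Mid/h/C/x, Mid/h/C/z, Mid/h/E/x, Mid/h/E/z, Mid/k/C/x, Mid/k/C/z, Mid/k/E/x, Mid/k/E/z, Hi/h/C/x, Hi/h/C/z, Hi/h/E/x, Hi/h/E/z, Hi/k/C/x, Hi/k/C/z, Hi/k/E/x, Hi/k/E/z. Columns: Stay/a, Stay/e, In/a, In/e.
{Mid/h/C/x, Mid/h/C/z, Mid/k/C/x, Mid/k/C/z} → row (0,5) (0,5) (4,6) (4,6)
{Mid/h/E/x, Mid/h/E/z, Mid/k/E/x, Mid/k/E/z} → row (3,5) (3,5) (4,6) (4,6)
{Hi/h/C/x, Hi/h/C/z, Hi/h/E/x, Hi/h/E/z} → row (3,4) (3,4) (3,4) (3,4)
{Hi/k/C/x, Hi/k/E/x} → row (3,5) (7,1) (3,5) (7,1)
{Hi/k/C/z, Hi/k/E/z} → row (3,3) (7,1) (3,3) (7,1)
That's 5 distinct rows out of 16 strategies.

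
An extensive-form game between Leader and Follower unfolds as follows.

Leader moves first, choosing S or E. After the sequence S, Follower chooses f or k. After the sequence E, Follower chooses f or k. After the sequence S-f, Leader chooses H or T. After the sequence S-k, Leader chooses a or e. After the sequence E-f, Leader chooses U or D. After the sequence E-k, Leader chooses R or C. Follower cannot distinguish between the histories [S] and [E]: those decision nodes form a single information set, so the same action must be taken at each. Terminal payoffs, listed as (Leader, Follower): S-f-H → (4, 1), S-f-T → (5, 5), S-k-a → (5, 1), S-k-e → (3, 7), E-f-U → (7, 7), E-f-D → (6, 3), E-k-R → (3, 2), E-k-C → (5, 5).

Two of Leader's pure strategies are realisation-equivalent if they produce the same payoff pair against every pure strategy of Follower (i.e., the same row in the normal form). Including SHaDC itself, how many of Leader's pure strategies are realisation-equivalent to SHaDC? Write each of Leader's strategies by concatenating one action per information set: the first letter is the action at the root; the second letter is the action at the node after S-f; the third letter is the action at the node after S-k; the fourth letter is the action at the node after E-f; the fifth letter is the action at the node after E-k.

4

Row for SHaDC (columns f, k): (4,1) (5,1).
Under SHaDC, Leader's choice at the node after E-f and at the node after E-k can never be reached regardless of what Follower does, so varying those choices leaves every outcome unchanged.
Holding the reachable choices fixed and varying the unreachable ones freely already gives 2 × 2 = 4 equivalent strategies.
No other strategy reproduces this row, so those 4 are the full class: SHaUR, SHaUC, SHaDR, SHaDC.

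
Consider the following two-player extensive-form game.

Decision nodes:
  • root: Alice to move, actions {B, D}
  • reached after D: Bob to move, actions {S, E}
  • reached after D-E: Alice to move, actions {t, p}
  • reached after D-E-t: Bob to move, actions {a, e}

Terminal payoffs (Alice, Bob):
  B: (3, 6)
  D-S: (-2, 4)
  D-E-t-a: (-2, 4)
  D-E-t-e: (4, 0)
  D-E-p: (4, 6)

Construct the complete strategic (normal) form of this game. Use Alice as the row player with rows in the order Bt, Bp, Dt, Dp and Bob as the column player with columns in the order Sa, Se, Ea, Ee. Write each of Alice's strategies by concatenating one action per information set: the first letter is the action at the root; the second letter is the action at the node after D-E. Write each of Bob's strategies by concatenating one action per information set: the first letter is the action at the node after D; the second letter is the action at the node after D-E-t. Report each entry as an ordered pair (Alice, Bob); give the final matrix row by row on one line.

Row Bt: Sa→(3,6), Se→(3,6), Ea→(3,6), Ee→(3,6)
Row Bp: Sa→(3,6), Se→(3,6), Ea→(3,6), Ee→(3,6)
Row Dt: Sa→(-2,4), Se→(-2,4), Ea→(-2,4), Ee→(4,0)
Row Dp: Sa→(-2,4), Se→(-2,4), Ea→(4,6), Ee→(4,6)

Bt: (3,6) (3,6) (3,6) (3,6) | Bp: (3,6) (3,6) (3,6) (3,6) | Dt: (-2,4) (-2,4) (-2,4) (4,0) | Dp: (-2,4) (-2,4) (4,6) (4,6)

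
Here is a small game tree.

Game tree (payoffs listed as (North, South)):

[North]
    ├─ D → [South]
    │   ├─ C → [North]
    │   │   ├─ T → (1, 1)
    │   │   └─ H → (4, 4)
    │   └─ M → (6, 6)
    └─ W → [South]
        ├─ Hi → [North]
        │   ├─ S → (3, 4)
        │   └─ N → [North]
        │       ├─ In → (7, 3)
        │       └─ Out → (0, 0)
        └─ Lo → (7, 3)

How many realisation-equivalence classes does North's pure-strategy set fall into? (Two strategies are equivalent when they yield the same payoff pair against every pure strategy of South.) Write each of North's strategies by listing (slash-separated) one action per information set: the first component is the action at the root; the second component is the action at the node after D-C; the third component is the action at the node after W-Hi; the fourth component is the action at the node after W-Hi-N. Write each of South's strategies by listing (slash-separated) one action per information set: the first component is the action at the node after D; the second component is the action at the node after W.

5

North has 16 pure strategies: D/T/S/In, D/T/S/Out, D/T/N/In, D/T/N/Out, D/H/S/In, D/H/S/Out, D/H/N/In, D/H/N/Out, W/T/S/In, W/T/S/Out, W/T/N/In, W/T/N/Out, W/H/S/In, W/H/S/Out, W/H/N/In, W/H/N/Out. Columns: C/Hi, C/Lo, M/Hi, M/Lo.
{D/T/S/In, D/T/S/Out, D/T/N/In, D/T/N/Out} → row (1,1) (1,1) (6,6) (6,6)
{D/H/S/In, D/H/S/Out, D/H/N/In, D/H/N/Out} → row (4,4) (4,4) (6,6) (6,6)
{W/T/S/In, W/T/S/Out, W/H/S/In, W/H/S/Out} → row (3,4) (7,3) (3,4) (7,3)
{W/T/N/In, W/H/N/In} → row (7,3) (7,3) (7,3) (7,3)
{W/T/N/Out, W/H/N/Out} → row (0,0) (7,3) (0,0) (7,3)
That's 5 distinct rows out of 16 strategies.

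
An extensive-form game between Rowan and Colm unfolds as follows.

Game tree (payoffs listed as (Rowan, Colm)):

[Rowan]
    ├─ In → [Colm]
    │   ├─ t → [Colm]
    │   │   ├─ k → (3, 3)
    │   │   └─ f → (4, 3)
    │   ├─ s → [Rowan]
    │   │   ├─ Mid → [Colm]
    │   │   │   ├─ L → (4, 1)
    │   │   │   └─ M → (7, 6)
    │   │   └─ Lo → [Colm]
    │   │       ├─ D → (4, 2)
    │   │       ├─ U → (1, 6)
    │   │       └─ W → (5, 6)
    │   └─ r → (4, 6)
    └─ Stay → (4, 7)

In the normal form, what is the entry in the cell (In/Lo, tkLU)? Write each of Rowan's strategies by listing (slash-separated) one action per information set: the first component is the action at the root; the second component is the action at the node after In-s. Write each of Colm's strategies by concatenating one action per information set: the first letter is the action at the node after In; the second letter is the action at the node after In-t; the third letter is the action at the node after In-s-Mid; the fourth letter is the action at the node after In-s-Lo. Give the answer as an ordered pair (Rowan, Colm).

(3, 3)

Trace the play path from the root:
  Rowan plays In
  Colm plays t at [In]
  Colm plays k at [In-t]
→ terminal payoff (3, 3).
(Rowan's choice at the node after In-s is never reached on this path, so it doesn't affect the outcome.)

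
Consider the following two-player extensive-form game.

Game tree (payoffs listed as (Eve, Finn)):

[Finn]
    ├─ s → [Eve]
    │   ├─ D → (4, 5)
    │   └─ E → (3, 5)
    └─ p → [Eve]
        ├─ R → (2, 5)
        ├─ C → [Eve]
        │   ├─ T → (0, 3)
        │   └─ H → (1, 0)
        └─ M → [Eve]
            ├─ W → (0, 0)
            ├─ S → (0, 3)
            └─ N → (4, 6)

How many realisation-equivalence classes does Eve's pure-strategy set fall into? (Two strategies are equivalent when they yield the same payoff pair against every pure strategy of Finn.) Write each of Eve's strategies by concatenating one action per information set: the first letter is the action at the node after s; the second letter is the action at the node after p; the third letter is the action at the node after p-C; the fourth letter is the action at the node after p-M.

Eve has 36 pure strategies: DRTW, DRTS, DRTN, DRHW, DRHS, DRHN, DCTW, DCTS, DCTN, DCHW, DCHS, DCHN, DMTW, DMTS, DMTN, DMHW, DMHS, DMHN, ERTW, ERTS, ERTN, ERHW, ERHS, ERHN, ECTW, ECTS, ECTN, ECHW, ECHS, ECHN, EMTW, EMTS, EMTN, EMHW, EMHS, EMHN. Columns: s, p.
{DRTW, DRTS, DRTN, DRHW, DRHS, DRHN} → row (4,5) (2,5)
{DCTW, DCTS, DCTN, DMTS, DMHS} → row (4,5) (0,3)
{DCHW, DCHS, DCHN} → row (4,5) (1,0)
{DMTW, DMHW} → row (4,5) (0,0)
{DMTN, DMHN} → row (4,5) (4,6)
{ERTW, ERTS, ERTN, ERHW, ERHS, ERHN} → row (3,5) (2,5)
{ECTW, ECTS, ECTN, EMTS, EMHS} → row (3,5) (0,3)
{ECHW, ECHS, ECHN} → row (3,5) (1,0)
{EMTW, EMHW} → row (3,5) (0,0)
{EMTN, EMHN} → row (3,5) (4,6)
That's 10 distinct rows out of 36 strategies.

10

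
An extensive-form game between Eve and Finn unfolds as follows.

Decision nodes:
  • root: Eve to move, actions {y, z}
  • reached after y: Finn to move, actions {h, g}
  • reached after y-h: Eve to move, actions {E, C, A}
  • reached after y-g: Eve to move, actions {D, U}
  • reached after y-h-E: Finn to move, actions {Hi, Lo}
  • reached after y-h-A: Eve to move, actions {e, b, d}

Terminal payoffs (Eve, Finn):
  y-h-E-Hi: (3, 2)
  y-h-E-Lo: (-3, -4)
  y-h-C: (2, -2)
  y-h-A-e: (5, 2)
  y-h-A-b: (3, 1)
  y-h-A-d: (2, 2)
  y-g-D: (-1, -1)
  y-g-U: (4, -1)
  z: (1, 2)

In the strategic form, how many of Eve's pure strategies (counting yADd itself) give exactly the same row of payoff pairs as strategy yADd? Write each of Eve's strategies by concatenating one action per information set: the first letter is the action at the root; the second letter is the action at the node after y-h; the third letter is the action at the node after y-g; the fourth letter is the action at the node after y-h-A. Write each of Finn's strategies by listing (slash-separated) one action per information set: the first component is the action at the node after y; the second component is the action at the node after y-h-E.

1

Row for yADd (columns h/Hi, h/Lo, g/Hi, g/Lo): (2,2) (2,2) (-1,-1) (-1,-1).
Every one of Eve's information sets is on the play path for some reply by Finn when Eve follows yADd.
Changing the action at any of them therefore changes at least one column, so only yADd itself gives this row.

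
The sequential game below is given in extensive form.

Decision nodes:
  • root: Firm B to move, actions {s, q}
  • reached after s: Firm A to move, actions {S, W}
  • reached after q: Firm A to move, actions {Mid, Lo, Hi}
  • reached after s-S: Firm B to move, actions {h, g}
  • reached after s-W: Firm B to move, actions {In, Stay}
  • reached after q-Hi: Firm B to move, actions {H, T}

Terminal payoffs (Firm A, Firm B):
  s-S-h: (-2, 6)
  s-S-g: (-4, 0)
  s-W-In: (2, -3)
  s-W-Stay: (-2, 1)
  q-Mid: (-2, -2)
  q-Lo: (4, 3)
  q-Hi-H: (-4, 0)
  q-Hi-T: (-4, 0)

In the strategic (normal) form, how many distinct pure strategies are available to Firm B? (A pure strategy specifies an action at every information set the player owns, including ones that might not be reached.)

Firm B owns the root with actions {s, q} — two choices.
Firm B owns the node after s-S with actions {h, g} — two choices.
Firm B owns the node after s-W with actions {In, Stay} — two choices.
Firm B owns the node after q-Hi with actions {H, T} — two choices.
A pure strategy fixes one action at each information set independently, so the count is the product 2 × 2 × 2 × 2 = 16.

16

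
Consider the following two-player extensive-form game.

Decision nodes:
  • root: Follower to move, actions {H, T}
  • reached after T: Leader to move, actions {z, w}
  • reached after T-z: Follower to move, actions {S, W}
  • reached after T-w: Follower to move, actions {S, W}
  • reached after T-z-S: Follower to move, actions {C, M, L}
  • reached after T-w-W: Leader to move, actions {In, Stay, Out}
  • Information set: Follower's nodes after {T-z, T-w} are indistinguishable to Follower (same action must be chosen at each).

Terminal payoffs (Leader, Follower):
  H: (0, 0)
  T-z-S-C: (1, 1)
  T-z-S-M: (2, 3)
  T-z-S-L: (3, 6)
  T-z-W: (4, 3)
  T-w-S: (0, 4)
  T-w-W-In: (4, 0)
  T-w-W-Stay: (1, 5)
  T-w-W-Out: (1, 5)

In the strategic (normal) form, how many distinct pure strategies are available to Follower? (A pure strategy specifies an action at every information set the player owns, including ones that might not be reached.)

12

Follower owns the root with actions {H, T} — two choices.
Follower owns the information set {T-z, T-w} with actions {S, W} — two choices.
Follower owns the node after T-z-S with actions {C, M, L} — three choices.
A pure strategy fixes one action at each information set independently, so the count is the product 2 × 2 × 3 = 12.
(For reference, Leader has 6 pure strategies, giving a 12×6 normal-form matrix.)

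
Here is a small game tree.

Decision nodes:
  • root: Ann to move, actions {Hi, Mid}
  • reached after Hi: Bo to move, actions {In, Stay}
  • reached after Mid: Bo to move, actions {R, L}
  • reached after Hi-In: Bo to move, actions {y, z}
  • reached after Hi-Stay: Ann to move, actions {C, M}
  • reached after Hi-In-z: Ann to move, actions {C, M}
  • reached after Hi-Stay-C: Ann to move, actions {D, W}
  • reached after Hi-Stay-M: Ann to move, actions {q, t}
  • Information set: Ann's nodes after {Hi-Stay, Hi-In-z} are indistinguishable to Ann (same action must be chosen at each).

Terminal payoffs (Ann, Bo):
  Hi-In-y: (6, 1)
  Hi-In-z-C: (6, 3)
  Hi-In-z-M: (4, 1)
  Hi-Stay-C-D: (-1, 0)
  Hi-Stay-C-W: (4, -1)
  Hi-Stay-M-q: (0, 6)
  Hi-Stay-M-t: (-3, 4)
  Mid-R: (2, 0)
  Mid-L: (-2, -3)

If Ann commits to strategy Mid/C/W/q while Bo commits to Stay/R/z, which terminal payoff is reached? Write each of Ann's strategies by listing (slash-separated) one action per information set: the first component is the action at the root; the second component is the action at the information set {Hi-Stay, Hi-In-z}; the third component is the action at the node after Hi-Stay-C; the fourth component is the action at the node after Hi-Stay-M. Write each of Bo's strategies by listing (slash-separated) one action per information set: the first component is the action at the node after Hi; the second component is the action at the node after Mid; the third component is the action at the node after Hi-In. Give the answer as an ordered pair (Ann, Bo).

(2, 0)

Trace the play path from the root:
  Ann plays Mid
  Bo plays R at [Mid]
→ terminal payoff (2, 0).
(Ann's choice at the information set {Hi-Stay, Hi-In-z} is never reached on this path, so it doesn't affect the outcome.)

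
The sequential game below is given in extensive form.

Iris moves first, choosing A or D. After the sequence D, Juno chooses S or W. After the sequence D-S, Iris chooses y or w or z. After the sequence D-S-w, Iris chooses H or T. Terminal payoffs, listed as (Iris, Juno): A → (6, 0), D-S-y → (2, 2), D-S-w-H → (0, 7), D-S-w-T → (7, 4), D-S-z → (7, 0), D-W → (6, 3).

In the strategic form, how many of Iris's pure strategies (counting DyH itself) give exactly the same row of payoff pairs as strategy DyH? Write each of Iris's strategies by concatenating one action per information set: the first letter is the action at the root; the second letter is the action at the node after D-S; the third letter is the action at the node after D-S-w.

Row for DyH (columns S, W): (2,2) (6,3).
Under DyH, Iris's choice at the node after D-S-w can never be reached regardless of what Juno does, so varying those choices leaves every outcome unchanged.
Holding the reachable choices fixed and varying the unreachable one freely already gives 2 equivalent strategies.
No other strategy reproduces this row, so those 2 are the full class: DyH, DyT.

2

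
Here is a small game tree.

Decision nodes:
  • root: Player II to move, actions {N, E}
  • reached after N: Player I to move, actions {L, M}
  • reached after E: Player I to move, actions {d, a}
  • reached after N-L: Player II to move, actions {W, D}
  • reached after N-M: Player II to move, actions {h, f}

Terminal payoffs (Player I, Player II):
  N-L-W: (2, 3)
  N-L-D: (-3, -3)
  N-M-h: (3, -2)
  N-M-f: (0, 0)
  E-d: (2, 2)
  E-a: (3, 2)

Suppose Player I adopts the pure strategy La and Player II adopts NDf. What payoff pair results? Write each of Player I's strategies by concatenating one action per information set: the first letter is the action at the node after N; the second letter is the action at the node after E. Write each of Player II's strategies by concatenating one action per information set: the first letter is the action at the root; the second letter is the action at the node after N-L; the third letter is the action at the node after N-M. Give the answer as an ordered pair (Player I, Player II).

(-3, -3)

Trace the play path from the root:
  Player II plays N
  Player I plays L at [N]
  Player II plays D at [N-L]
→ terminal payoff (-3, -3).
(Player I's choice at the node after E is never reached on this path, so it doesn't affect the outcome.)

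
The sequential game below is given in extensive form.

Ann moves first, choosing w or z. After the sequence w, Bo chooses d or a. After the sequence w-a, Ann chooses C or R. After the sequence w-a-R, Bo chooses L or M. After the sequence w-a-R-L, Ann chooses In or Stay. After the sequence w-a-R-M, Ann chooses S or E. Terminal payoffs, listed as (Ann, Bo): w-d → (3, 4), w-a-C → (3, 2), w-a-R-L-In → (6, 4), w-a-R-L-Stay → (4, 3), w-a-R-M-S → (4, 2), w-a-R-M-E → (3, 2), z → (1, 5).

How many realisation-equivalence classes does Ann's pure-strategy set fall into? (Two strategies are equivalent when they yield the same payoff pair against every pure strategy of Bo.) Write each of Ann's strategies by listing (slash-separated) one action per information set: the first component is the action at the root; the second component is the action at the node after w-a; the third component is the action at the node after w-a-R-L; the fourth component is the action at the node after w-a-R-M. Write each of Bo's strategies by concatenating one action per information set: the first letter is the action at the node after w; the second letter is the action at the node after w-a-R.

Ann has 16 pure strategies: w/C/In/S, w/C/In/E, w/C/Stay/S, w/C/Stay/E, w/R/In/S, w/R/In/E, w/R/Stay/S, w/R/Stay/E, z/C/In/S, z/C/In/E, z/C/Stay/S, z/C/Stay/E, z/R/In/S, z/R/In/E, z/R/Stay/S, z/R/Stay/E. Columns: dL, dM, aL, aM.
{w/C/In/S, w/C/In/E, w/C/Stay/S, w/C/Stay/E} → row (3,4) (3,4) (3,2) (3,2)
{w/R/In/S} → row (3,4) (3,4) (6,4) (4,2)
{w/R/In/E} → row (3,4) (3,4) (6,4) (3,2)
{w/R/Stay/S} → row (3,4) (3,4) (4,3) (4,2)
{w/R/Stay/E} → row (3,4) (3,4) (4,3) (3,2)
{z/C/In/S, z/C/In/E, z/C/Stay/S, z/C/Stay/E, z/R/In/S, z/R/In/E, z/R/Stay/S, z/R/Stay/E} → row (1,5) (1,5) (1,5) (1,5)
That's 6 distinct rows out of 16 strategies.

6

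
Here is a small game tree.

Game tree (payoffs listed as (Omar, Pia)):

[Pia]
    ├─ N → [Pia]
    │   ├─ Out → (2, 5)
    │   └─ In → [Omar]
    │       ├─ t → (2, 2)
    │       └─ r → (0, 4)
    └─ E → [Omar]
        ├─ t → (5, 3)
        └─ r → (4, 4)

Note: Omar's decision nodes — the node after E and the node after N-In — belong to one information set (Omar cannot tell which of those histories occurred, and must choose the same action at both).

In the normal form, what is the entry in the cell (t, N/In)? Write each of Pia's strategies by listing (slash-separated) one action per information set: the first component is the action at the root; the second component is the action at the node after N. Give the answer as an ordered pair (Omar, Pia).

Trace the play path from the root:
  Pia plays N
  Pia plays In at [N]
  Omar plays t at [N-In]
→ terminal payoff (2, 2).

(2, 2)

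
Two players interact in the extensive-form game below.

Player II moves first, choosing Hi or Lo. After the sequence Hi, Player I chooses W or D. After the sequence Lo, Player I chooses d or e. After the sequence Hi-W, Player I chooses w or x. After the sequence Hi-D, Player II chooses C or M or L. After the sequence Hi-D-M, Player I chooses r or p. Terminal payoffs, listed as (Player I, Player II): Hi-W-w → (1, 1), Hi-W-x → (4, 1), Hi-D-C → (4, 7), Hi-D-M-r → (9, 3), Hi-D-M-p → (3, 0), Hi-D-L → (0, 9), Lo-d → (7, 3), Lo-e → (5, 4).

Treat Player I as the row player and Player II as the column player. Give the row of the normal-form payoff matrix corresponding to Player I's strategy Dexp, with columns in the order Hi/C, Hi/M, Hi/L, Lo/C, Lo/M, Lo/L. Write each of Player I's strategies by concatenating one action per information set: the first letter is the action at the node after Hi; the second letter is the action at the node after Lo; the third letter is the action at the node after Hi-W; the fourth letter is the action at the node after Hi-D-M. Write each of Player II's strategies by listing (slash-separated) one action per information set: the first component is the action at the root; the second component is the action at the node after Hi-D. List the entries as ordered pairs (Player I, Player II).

vs Hi/C: Player II plays Hi → Player I plays D at [Hi] → Player II plays C at [Hi-D] → (4, 7)
vs Hi/M: Player II plays Hi → Player I plays D at [Hi] → Player II plays M at [Hi-D] → Player I plays p at [Hi-D-M] → (3, 0)
vs Hi/L: Player II plays Hi → Player I plays D at [Hi] → Player II plays L at [Hi-D] → (0, 9)
vs Lo/C: Player II plays Lo → Player I plays e at [Lo] → (5, 4)
vs Lo/M: Player II plays Lo → Player I plays e at [Lo] → (5, 4)
vs Lo/L: Player II plays Lo → Player I plays e at [Lo] → (5, 4)

(4,7) (3,0) (0,9) (5,4) (5,4) (5,4)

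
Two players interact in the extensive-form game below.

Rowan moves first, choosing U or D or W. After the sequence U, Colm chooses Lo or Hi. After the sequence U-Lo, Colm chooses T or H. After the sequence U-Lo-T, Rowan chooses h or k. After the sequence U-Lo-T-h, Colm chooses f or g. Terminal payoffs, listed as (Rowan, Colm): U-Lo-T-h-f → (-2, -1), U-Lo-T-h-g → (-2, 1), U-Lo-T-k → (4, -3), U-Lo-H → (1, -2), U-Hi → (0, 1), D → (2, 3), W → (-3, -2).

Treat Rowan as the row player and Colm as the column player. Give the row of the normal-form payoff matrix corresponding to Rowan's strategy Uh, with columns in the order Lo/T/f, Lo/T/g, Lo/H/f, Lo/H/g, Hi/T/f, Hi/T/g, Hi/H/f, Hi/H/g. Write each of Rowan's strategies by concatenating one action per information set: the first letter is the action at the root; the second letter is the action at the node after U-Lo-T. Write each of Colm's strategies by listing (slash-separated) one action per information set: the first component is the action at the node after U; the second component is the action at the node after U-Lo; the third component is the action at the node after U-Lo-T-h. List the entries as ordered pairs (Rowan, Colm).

vs Lo/T/f: Rowan plays U → Colm plays Lo at [U] → Colm plays T at [U-Lo] → Rowan plays h at [U-Lo-T] → Colm plays f at [U-Lo-T-h] → (-2, -1)
vs Lo/T/g: Rowan plays U → Colm plays Lo at [U] → Colm plays T at [U-Lo] → Rowan plays h at [U-Lo-T] → Colm plays g at [U-Lo-T-h] → (-2, 1)
vs Lo/H/f: Rowan plays U → Colm plays Lo at [U] → Colm plays H at [U-Lo] → (1, -2)
vs Lo/H/g: Rowan plays U → Colm plays Lo at [U] → Colm plays H at [U-Lo] → (1, -2)
vs Hi/T/f: Rowan plays U → Colm plays Hi at [U] → (0, 1)
vs Hi/T/g: Rowan plays U → Colm plays Hi at [U] → (0, 1)
vs Hi/H/f: Rowan plays U → Colm plays Hi at [U] → (0, 1)
vs Hi/H/g: Rowan plays U → Colm plays Hi at [U] → (0, 1)

(-2,-1) (-2,1) (1,-2) (1,-2) (0,1) (0,1) (0,1) (0,1)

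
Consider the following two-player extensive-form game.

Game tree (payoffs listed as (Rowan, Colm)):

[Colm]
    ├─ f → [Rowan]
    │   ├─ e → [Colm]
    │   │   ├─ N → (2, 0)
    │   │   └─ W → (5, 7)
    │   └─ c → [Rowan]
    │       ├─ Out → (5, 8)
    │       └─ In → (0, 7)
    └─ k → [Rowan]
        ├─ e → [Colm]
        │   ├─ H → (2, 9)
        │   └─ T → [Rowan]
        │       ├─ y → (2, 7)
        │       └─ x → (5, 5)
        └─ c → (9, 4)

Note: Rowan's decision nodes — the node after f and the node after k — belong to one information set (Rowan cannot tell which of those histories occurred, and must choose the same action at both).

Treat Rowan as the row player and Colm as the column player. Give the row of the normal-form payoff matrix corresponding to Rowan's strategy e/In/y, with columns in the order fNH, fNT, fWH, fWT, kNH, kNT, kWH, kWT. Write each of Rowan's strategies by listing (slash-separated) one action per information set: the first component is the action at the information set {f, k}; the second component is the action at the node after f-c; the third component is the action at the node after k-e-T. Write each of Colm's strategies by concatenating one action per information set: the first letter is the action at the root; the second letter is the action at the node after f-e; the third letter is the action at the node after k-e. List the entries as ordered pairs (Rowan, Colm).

(2,0) (2,0) (5,7) (5,7) (2,9) (2,7) (2,9) (2,7)

vs fNH: Colm plays f → Rowan plays e at [f] → Colm plays N at [f-e] → (2, 0)
vs fNT: Colm plays f → Rowan plays e at [f] → Colm plays N at [f-e] → (2, 0)
vs fWH: Colm plays f → Rowan plays e at [f] → Colm plays W at [f-e] → (5, 7)
vs fWT: Colm plays f → Rowan plays e at [f] → Colm plays W at [f-e] → (5, 7)
vs kNH: Colm plays k → Rowan plays e at [k] → Colm plays H at [k-e] → (2, 9)
vs kNT: Colm plays k → Rowan plays e at [k] → Colm plays T at [k-e] → Rowan plays y at [k-e-T] → (2, 7)
vs kWH: Colm plays k → Rowan plays e at [k] → Colm plays H at [k-e] → (2, 9)
vs kWT: Colm plays k → Rowan plays e at [k] → Colm plays T at [k-e] → Rowan plays y at [k-e-T] → (2, 7)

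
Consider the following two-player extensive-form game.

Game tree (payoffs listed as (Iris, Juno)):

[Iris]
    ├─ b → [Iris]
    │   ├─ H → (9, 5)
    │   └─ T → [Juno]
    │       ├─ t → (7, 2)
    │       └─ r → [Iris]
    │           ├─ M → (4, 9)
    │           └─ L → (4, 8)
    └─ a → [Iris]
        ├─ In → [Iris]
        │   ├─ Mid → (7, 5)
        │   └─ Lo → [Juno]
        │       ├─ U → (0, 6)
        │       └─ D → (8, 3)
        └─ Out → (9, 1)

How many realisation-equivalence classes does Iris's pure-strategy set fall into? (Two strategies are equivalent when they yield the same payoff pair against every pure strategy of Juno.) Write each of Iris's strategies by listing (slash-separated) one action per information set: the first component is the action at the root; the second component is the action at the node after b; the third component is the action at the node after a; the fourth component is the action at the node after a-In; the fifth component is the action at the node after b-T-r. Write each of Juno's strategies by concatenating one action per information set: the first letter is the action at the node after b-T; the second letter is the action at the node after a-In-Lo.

6

Iris has 32 pure strategies: b/H/In/Mid/M, b/H/In/Mid/L, b/H/In/Lo/M, b/H/In/Lo/L, b/H/Out/Mid/M, b/H/Out/Mid/L, b/H/Out/Lo/M, b/H/Out/Lo/L, b/T/In/Mid/M, b/T/In/Mid/L, b/T/In/Lo/M, b/T/In/Lo/L, b/T/Out/Mid/M, b/T/Out/Mid/L, b/T/Out/Lo/M, b/T/Out/Lo/L, a/H/In/Mid/M, a/H/In/Mid/L, a/H/In/Lo/M, a/H/In/Lo/L, a/H/Out/Mid/M, a/H/Out/Mid/L, a/H/Out/Lo/M, a/H/Out/Lo/L, a/T/In/Mid/M, a/T/In/Mid/L, a/T/In/Lo/M, a/T/In/Lo/L, a/T/Out/Mid/M, a/T/Out/Mid/L, a/T/Out/Lo/M, a/T/Out/Lo/L. Columns: tU, tD, rU, rD.
{b/H/In/Mid/M, b/H/In/Mid/L, b/H/In/Lo/M, b/H/In/Lo/L, b/H/Out/Mid/M, b/H/Out/Mid/L, b/H/Out/Lo/M, b/H/Out/Lo/L} → row (9,5) (9,5) (9,5) (9,5)
{b/T/In/Mid/M, b/T/In/Lo/M, b/T/Out/Mid/M, b/T/Out/Lo/M} → row (7,2) (7,2) (4,9) (4,9)
{b/T/In/Mid/L, b/T/In/Lo/L, b/T/Out/Mid/L, b/T/Out/Lo/L} → row (7,2) (7,2) (4,8) (4,8)
{a/H/In/Mid/M, a/H/In/Mid/L, a/T/In/Mid/M, a/T/In/Mid/L} → row (7,5) (7,5) (7,5) (7,5)
{a/H/In/Lo/M, a/H/In/Lo/L, a/T/In/Lo/M, a/T/In/Lo/L} → row (0,6) (8,3) (0,6) (8,3)
{a/H/Out/Mid/M, a/H/Out/Mid/L, a/H/Out/Lo/M, a/H/Out/Lo/L, a/T/Out/Mid/M, a/T/Out/Mid/L, a/T/Out/Lo/M, a/T/Out/Lo/L} → row (9,1) (9,1) (9,1) (9,1)
That's 6 distinct rows out of 32 strategies.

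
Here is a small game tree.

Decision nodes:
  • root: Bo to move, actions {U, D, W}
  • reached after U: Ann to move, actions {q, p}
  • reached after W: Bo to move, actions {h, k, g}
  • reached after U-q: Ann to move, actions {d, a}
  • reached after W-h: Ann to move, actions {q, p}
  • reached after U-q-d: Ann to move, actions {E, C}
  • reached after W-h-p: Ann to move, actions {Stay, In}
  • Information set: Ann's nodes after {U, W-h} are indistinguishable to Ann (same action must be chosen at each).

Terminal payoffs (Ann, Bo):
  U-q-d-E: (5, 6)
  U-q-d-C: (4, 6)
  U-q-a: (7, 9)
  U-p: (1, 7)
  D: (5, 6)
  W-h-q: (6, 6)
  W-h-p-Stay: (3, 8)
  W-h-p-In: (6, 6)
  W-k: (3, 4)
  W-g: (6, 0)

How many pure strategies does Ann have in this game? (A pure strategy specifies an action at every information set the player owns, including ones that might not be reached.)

Ann owns the information set {U, W-h} with actions {q, p} — two choices.
Ann owns the node after U-q with actions {d, a} — two choices.
Ann owns the node after U-q-d with actions {E, C} — two choices.
Ann owns the node after W-h-p with actions {Stay, In} — two choices.
A pure strategy fixes one action at each information set independently, so the count is the product 2 × 2 × 2 × 2 = 16.

16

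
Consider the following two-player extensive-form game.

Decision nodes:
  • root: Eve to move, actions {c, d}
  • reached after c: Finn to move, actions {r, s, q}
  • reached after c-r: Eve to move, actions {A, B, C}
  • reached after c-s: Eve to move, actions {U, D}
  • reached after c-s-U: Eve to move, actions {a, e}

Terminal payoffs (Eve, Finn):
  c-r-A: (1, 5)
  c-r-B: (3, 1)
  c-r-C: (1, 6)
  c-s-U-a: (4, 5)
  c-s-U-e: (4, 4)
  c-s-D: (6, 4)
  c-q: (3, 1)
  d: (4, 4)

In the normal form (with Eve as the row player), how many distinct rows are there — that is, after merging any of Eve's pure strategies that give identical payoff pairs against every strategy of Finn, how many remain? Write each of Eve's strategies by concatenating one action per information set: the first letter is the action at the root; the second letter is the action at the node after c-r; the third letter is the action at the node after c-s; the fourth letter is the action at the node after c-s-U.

10

Eve has 24 pure strategies: cAUa, cAUe, cADa, cADe, cBUa, cBUe, cBDa, cBDe, cCUa, cCUe, cCDa, cCDe, dAUa, dAUe, dADa, dADe, dBUa, dBUe, dBDa, dBDe, dCUa, dCUe, dCDa, dCDe. Columns: r, s, q.
{cAUa} → row (1,5) (4,5) (3,1)
{cAUe} → row (1,5) (4,4) (3,1)
{cADa, cADe} → row (1,5) (6,4) (3,1)
{cBUa} → row (3,1) (4,5) (3,1)
{cBUe} → row (3,1) (4,4) (3,1)
{cBDa, cBDe} → row (3,1) (6,4) (3,1)
{cCUa} → row (1,6) (4,5) (3,1)
{cCUe} → row (1,6) (4,4) (3,1)
{cCDa, cCDe} → row (1,6) (6,4) (3,1)
{dAUa, dAUe, dADa, dADe, dBUa, dBUe, dBDa, dBDe, dCUa, dCUe, dCDa, dCDe} → row (4,4) (4,4) (4,4)
That's 10 distinct rows out of 24 strategies.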